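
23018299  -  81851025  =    -  58832726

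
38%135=38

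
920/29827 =920/29827 = 0.03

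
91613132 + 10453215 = 102066347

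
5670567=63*90009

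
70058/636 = 110 + 49/318  =  110.15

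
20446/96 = 212 + 47/48=212.98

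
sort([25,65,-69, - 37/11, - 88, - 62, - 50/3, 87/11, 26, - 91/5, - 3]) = [ - 88, - 69, - 62, - 91/5, - 50/3, - 37/11,  -  3, 87/11, 25, 26,65 ] 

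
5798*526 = 3049748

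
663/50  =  663/50 = 13.26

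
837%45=27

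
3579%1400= 779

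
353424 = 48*7363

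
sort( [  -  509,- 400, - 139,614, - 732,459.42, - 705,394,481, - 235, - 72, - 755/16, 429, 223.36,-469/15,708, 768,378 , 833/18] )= [ - 732,-705, - 509,-400, - 235, - 139, - 72, - 755/16, - 469/15,833/18 , 223.36  ,  378,394,429,459.42 , 481,614,708, 768 ]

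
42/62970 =7/10495  =  0.00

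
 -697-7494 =  -  8191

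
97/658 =97/658=0.15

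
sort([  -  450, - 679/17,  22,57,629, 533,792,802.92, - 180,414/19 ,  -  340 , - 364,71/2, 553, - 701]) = [ - 701, - 450, - 364 , - 340,  -  180, - 679/17,414/19,22 , 71/2,  57,533 , 553,629, 792,802.92]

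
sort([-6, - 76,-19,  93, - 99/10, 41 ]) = [ - 76, - 19, - 99/10, - 6, 41, 93]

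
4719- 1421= 3298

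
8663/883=9+716/883 = 9.81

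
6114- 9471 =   -  3357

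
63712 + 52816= 116528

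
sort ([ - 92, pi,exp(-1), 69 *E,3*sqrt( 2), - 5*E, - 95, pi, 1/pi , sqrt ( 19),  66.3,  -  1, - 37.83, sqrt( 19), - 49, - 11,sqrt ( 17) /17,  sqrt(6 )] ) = [- 95, - 92, - 49, - 37.83,  -  5 * E,  -  11, - 1, sqrt ( 17 )/17, 1/pi,exp(-1 ), sqrt ( 6),pi , pi,3*sqrt ( 2),sqrt( 19 ) , sqrt( 19 ),66.3, 69 * E]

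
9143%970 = 413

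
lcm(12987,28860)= 259740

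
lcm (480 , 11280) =22560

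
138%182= 138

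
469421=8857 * 53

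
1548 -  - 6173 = 7721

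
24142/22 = 12071/11 = 1097.36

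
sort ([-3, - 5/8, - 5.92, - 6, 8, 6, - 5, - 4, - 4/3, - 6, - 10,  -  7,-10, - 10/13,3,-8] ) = [ - 10, - 10, - 8,-7, - 6, - 6, - 5.92, - 5, - 4, - 3 , - 4/3 , - 10/13 , - 5/8, 3, 6,8 ] 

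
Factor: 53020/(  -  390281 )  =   - 2^2 * 5^1*11^1*241^1*390281^( - 1 )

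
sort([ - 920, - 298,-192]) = [ - 920, - 298, - 192 ] 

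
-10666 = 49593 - 60259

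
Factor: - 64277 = -17^1*19^1*199^1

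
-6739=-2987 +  - 3752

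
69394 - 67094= 2300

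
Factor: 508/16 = 2^( - 2 )*127^1 = 127/4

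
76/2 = 38 =38.00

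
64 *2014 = 128896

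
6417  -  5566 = 851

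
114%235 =114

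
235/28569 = 235/28569=0.01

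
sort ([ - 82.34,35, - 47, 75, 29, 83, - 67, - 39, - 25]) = [ - 82.34,  -  67, - 47,-39,-25, 29, 35, 75, 83]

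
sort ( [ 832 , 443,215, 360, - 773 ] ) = [ - 773,215,360, 443,832]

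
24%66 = 24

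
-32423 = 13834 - 46257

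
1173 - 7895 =-6722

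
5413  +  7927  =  13340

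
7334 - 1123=6211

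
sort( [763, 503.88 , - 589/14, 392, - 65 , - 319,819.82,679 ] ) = [ - 319, - 65, - 589/14,392, 503.88,679  ,  763,  819.82] 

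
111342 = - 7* (-15906)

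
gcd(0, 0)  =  0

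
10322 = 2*5161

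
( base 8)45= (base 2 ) 100101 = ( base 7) 52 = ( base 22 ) 1F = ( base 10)37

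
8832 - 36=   8796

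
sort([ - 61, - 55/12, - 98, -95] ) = [-98, - 95, - 61, - 55/12]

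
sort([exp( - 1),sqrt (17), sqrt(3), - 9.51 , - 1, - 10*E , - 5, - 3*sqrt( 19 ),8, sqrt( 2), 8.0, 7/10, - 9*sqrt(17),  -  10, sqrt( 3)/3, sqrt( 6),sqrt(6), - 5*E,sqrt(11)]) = [ - 9*sqrt( 17), - 10 * E,  -  5*E, - 3 * sqrt(19), -10,-9.51, - 5, - 1,  exp( - 1),  sqrt( 3) /3, 7/10  ,  sqrt(2) , sqrt( 3), sqrt( 6), sqrt(6),sqrt( 11), sqrt( 17), 8,8.0]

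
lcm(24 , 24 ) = 24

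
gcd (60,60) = 60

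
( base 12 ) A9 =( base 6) 333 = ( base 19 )6f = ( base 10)129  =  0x81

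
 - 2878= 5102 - 7980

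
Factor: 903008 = 2^5 * 28219^1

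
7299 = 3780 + 3519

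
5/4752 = 5/4752=0.00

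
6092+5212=11304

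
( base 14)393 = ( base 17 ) 283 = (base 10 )717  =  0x2CD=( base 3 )222120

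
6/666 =1/111 = 0.01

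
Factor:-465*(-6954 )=3233610 = 2^1*3^2*5^1 * 19^1*31^1 * 61^1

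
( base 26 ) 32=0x50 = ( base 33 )2e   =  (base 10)80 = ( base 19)44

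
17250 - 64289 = - 47039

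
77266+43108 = 120374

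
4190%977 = 282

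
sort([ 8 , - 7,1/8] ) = [ - 7,1/8,8] 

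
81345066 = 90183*902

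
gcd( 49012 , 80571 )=1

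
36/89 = 36/89 = 0.40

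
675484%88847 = 53555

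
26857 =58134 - 31277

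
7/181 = 7/181 = 0.04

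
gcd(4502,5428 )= 2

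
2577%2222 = 355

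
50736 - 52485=-1749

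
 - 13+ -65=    - 78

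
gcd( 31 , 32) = 1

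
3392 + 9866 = 13258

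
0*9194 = 0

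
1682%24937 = 1682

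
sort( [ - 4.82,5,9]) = [ - 4.82, 5,9]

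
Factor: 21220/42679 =2^2*5^1 * 7^(  -  2)*13^ ( - 1 )*67^(  -  1 ) * 1061^1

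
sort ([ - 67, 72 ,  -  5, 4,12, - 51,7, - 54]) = [ - 67, - 54, - 51, - 5, 4, 7, 12, 72]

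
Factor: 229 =229^1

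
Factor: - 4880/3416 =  - 10/7 = - 2^1*5^1*7^( - 1)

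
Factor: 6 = 2^1*3^1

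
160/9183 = 160/9183 = 0.02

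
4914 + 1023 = 5937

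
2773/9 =2773/9=308.11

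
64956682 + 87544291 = 152500973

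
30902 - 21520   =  9382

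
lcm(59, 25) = 1475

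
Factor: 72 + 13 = 5^1 * 17^1  =  85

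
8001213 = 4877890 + 3123323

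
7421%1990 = 1451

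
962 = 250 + 712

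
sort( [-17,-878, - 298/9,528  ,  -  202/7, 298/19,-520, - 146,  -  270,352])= [ - 878,- 520, - 270, - 146, - 298/9, - 202/7, - 17,298/19,352, 528]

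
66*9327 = 615582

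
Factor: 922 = 2^1*461^1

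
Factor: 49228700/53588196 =12307175/13397049 = 3^( - 3)*5^2 * 41^1*12007^1 * 496187^(  -  1) 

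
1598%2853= 1598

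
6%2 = 0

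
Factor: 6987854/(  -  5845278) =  - 3^ ( - 1 ) * 974213^( - 1 )*3493927^1 = - 3493927/2922639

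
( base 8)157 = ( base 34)39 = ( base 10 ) 111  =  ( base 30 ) 3l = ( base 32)3F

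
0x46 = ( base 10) 70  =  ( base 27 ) 2g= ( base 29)2C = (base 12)5A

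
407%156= 95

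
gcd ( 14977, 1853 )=17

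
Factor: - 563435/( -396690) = 2^( - 1)*3^(-1)*7^( - 1)*1889^( - 1 )*112687^1   =  112687/79338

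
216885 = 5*43377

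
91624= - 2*( - 45812)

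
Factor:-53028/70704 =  - 3/4 = - 2^(-2)  *  3^1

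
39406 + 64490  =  103896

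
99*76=7524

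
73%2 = 1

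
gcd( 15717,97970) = 1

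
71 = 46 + 25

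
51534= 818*63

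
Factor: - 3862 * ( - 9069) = 35024478= 2^1*3^1*1931^1*3023^1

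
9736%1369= 153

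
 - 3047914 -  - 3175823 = 127909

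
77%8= 5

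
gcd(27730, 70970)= 470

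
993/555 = 331/185 = 1.79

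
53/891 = 53/891 =0.06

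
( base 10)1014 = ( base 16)3F6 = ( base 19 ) 2F7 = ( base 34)ts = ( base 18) 326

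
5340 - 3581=1759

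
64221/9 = 21407/3 = 7135.67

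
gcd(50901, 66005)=1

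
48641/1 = 48641 = 48641.00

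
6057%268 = 161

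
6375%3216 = 3159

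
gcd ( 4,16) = 4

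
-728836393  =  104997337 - 833833730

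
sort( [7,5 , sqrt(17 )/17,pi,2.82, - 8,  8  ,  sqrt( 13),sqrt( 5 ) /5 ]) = [ - 8,  sqrt( 17 ) /17,sqrt( 5)/5,2.82,pi, sqrt(13), 5 , 7, 8 ]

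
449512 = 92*4886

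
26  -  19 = 7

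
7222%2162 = 736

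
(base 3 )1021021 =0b1110011101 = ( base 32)ST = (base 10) 925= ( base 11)771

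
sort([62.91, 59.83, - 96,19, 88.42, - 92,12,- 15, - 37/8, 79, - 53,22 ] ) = [- 96, - 92 , - 53, - 15, - 37/8 , 12,19,22,59.83,62.91 , 79,88.42] 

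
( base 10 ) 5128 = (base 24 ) 8LG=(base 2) 1010000001000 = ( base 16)1408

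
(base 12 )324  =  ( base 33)DV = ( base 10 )460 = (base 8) 714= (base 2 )111001100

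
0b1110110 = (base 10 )118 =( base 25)4I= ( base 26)4e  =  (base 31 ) 3p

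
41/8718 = 41/8718 = 0.00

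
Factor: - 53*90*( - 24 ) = 2^4*3^3*5^1*53^1 = 114480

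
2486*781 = 1941566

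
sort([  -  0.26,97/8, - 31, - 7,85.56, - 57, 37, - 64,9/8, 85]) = [  -  64, - 57, - 31,- 7,- 0.26,9/8,97/8 , 37, 85,85.56 ] 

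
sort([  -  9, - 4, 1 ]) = [-9, - 4, 1]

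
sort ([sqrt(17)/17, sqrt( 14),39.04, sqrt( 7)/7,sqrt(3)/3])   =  [sqrt( 17)/17, sqrt ( 7) /7,sqrt(3) /3,sqrt ( 14) , 39.04]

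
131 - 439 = -308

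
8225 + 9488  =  17713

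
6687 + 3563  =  10250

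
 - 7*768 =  - 5376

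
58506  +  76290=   134796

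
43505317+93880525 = 137385842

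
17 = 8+9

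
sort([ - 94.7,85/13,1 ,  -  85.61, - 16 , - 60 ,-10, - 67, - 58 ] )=[ - 94.7, - 85.61, - 67,  -  60, - 58, - 16, - 10, 1,85/13]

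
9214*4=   36856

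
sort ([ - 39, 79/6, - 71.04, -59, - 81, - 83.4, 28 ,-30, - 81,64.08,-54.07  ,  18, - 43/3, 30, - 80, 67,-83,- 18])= [ - 83.4,  -  83, - 81,  -  81, - 80, - 71.04, - 59, - 54.07, - 39, - 30, - 18, - 43/3, 79/6, 18, 28, 30 , 64.08, 67 ]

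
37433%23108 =14325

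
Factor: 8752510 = 2^1*5^1*13^2*5179^1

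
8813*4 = 35252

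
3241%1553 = 135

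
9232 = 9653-421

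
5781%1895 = 96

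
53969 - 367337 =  - 313368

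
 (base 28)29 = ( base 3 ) 2102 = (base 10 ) 65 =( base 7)122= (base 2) 1000001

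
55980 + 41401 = 97381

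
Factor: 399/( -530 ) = - 2^( - 1 )*3^1*5^( - 1)*7^1*19^1 * 53^( - 1) 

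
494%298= 196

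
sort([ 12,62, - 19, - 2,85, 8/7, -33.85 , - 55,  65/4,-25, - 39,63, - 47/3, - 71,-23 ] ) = [ - 71,-55, - 39, - 33.85,-25, - 23, - 19,-47/3, - 2, 8/7,12, 65/4,62, 63,85]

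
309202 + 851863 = 1161065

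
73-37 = 36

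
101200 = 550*184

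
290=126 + 164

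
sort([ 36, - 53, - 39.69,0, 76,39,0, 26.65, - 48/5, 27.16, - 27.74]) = [ - 53, - 39.69, - 27.74, - 48/5,0,  0,26.65,27.16, 36,39,76]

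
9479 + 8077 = 17556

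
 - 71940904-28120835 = -100061739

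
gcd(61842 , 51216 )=66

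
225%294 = 225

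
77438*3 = 232314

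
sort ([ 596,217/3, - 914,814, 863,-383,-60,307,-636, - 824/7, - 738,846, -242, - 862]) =[ - 914,-862,-738, -636,  -  383, - 242 ,-824/7, - 60,217/3,307,596, 814,  846,863]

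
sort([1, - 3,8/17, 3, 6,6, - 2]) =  [ - 3, - 2, 8/17,1 , 3,  6,6]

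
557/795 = 557/795 = 0.70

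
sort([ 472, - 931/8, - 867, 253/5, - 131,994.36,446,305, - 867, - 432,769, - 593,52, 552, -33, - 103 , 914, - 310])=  [ - 867, -867, - 593,-432, - 310, - 131, - 931/8, - 103,  -  33,253/5, 52,305 , 446,472,  552,769,914, 994.36]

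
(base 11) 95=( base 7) 206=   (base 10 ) 104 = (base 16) 68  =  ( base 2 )1101000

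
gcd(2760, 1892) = 4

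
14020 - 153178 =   -  139158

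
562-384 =178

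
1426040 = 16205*88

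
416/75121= 416/75121 = 0.01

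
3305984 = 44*75136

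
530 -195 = 335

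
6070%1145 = 345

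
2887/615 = 4 + 427/615 =4.69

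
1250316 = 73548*17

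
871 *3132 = 2727972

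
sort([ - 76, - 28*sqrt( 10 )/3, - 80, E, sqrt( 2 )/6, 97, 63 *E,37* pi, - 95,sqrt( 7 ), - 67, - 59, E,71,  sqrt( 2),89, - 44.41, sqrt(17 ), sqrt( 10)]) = [  -  95, - 80, - 76,-67, - 59, - 44.41, - 28*sqrt( 10 )/3, sqrt(2)/6, sqrt( 2 ), sqrt( 7 ), E, E, sqrt( 10 ), sqrt( 17), 71, 89,97, 37*pi, 63*E ] 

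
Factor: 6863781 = 3^1*61^1*37507^1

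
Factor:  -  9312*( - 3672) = 2^8*3^4*17^1*97^1 = 34193664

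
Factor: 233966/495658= 19^1 * 47^1*131^1*247829^( - 1 ) = 116983/247829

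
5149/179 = 28 + 137/179 =28.77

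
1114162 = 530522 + 583640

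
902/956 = 451/478 = 0.94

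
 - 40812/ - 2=20406+0/1 = 20406.00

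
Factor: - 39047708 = -2^2*7^2*17^1 * 11719^1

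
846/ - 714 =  - 141/119= - 1.18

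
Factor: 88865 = 5^1*7^1*2539^1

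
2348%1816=532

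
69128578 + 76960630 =146089208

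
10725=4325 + 6400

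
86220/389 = 221 +251/389 = 221.65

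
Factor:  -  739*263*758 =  - 2^1*263^1*379^1*739^1 = - 147322606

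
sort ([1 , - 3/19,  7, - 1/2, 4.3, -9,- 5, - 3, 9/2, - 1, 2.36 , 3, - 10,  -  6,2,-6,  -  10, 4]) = [-10, - 10, - 9,- 6, - 6,  -  5, - 3, - 1,-1/2,  -  3/19, 1,2, 2.36 , 3, 4, 4.3, 9/2,7 ] 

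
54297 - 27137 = 27160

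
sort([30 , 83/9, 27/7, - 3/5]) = [ - 3/5,27/7,83/9 , 30]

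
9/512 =9/512 = 0.02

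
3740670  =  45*83126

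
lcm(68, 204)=204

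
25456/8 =3182 = 3182.00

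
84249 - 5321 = 78928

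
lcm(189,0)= 0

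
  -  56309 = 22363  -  78672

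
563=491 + 72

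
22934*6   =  137604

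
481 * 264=126984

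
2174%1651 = 523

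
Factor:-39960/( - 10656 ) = 15/4 = 2^( - 2 )*3^1*5^1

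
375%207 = 168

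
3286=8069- 4783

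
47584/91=522 + 82/91= 522.90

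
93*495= 46035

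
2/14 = 1/7 = 0.14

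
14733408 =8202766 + 6530642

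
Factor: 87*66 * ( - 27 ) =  - 155034 = - 2^1*3^5*11^1*29^1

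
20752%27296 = 20752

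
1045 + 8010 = 9055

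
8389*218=1828802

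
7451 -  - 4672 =12123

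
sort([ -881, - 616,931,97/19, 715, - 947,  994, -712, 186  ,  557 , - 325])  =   [ - 947,  -  881, - 712,-616, -325, 97/19, 186,557, 715, 931,994]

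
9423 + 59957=69380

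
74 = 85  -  11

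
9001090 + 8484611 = 17485701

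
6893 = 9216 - 2323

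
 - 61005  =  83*(- 735)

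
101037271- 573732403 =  - 472695132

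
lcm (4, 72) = 72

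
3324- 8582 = - 5258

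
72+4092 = 4164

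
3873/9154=3873/9154 = 0.42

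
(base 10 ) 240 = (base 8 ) 360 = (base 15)110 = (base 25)9F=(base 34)72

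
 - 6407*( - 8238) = 52780866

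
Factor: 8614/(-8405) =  - 2^1*5^(-1)*41^( - 2)*59^1 * 73^1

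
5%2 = 1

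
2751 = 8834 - 6083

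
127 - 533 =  - 406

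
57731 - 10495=47236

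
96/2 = 48 = 48.00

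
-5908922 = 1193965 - 7102887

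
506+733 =1239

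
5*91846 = 459230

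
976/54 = 18+2/27 = 18.07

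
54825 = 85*645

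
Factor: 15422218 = 2^1*7^1* 1101587^1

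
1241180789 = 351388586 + 889792203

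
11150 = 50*223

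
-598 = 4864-5462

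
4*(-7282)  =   - 29128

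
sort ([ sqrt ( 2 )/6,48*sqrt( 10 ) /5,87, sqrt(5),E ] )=[ sqrt( 2)/6, sqrt(5 ), E, 48*sqrt( 10 ) /5,  87 ]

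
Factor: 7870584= 2^3*3^1*327941^1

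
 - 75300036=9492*(-7933) 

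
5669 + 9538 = 15207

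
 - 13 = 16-29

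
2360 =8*295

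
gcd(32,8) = 8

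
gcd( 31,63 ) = 1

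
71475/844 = 71475/844 = 84.69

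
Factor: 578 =2^1 *17^2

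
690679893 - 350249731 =340430162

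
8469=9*941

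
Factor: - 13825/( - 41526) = 2^( - 1)*3^(- 3)*5^2*7^1*79^1*769^( - 1) 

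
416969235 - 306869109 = 110100126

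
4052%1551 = 950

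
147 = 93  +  54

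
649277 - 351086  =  298191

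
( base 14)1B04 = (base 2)1001100101000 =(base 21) b2b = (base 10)4904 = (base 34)488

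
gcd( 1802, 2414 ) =34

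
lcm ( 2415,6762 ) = 33810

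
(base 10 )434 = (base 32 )di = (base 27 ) g2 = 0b110110010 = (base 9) 532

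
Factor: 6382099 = 6382099^1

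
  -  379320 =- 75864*5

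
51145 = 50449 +696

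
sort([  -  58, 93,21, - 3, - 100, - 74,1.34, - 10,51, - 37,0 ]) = [ - 100,-74, - 58,- 37, - 10,  -  3, 0,1.34, 21, 51,93 ] 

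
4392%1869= 654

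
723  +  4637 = 5360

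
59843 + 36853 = 96696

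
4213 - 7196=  - 2983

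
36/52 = 9/13 = 0.69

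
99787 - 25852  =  73935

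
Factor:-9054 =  - 2^1*3^2*503^1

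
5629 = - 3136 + 8765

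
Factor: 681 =3^1  *227^1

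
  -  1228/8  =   - 307/2= - 153.50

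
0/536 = 0=0.00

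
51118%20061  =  10996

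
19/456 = 1/24 = 0.04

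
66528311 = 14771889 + 51756422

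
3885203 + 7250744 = 11135947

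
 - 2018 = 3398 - 5416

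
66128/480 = 137 + 23/30 = 137.77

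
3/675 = 1/225 = 0.00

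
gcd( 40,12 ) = 4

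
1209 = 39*31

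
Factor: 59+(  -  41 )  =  18 = 2^1 * 3^2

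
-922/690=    - 2 +229/345 = -  1.34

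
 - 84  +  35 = - 49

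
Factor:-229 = -229^1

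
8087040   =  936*8640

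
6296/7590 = 3148/3795 = 0.83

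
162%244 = 162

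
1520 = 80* 19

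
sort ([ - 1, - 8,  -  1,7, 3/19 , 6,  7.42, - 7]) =[-8, - 7, - 1, - 1, 3/19,6,7,7.42 ]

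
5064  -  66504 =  - 61440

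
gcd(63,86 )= 1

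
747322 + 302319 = 1049641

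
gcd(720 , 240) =240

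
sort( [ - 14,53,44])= [ - 14, 44,53 ]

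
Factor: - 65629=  - 65629^1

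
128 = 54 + 74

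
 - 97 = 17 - 114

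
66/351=22/117= 0.19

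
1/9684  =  1/9684=0.00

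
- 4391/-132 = 33 + 35/132 = 33.27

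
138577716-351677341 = - 213099625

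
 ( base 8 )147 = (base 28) 3j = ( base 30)3d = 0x67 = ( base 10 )103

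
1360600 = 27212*50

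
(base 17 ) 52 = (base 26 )39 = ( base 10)87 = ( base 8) 127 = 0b1010111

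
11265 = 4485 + 6780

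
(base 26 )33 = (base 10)81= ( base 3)10000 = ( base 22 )3f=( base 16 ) 51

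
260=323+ - 63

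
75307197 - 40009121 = 35298076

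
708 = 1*708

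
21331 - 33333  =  -12002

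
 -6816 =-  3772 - 3044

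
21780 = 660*33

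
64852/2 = 32426 = 32426.00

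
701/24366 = 701/24366 = 0.03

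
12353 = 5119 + 7234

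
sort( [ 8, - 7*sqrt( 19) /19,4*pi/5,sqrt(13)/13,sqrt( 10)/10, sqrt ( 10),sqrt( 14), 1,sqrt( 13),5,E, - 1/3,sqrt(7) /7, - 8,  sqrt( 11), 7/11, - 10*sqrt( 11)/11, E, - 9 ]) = [ - 9, - 8, - 10 * sqrt( 11) /11,-7*sqrt( 19)/19 , - 1/3,sqrt(13)/13  ,  sqrt(10) /10, sqrt( 7)/7 , 7/11,1,4*pi/5,E,E,sqrt(10 ),sqrt( 11 ),sqrt( 13 ) , sqrt ( 14), 5, 8 ]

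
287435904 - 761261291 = -473825387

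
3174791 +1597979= 4772770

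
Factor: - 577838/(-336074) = 311^1*929^1*168037^( - 1 ) = 288919/168037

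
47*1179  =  55413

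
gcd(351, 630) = 9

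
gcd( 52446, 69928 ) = 17482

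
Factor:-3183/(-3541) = 3^1*1061^1*3541^(-1)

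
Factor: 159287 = 159287^1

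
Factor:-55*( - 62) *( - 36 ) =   -  122760= - 2^3*3^2 * 5^1  *11^1*31^1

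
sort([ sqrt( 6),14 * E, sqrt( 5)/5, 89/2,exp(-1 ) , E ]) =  [ exp(  -  1),sqrt (5 )/5,sqrt( 6),E,14 * E,89/2 ]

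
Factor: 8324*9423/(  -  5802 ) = - 2^1*3^2 * 349^1*967^(  -  1)*2081^1 = - 13072842/967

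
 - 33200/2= - 16600 = -  16600.00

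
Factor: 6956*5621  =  39099676 = 2^2*7^1*11^1 * 37^1*47^1*73^1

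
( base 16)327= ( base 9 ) 1086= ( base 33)OF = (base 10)807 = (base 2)1100100111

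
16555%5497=64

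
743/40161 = 743/40161 = 0.02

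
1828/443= 4 + 56/443 = 4.13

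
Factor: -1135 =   -  5^1*227^1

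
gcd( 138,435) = 3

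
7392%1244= 1172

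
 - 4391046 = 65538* ( - 67)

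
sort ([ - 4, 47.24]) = [ - 4, 47.24 ] 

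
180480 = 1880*96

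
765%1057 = 765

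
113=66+47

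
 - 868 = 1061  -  1929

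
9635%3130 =245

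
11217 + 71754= 82971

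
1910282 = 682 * 2801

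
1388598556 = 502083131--886515425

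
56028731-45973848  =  10054883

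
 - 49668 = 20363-70031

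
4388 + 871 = 5259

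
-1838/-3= 612 + 2/3  =  612.67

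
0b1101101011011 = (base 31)78S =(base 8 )15533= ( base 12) 4077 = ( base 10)7003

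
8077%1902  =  469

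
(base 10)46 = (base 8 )56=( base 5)141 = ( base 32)1e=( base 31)1F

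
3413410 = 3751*910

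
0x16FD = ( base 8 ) 13375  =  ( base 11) 4470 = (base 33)5DB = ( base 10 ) 5885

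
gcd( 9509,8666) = 1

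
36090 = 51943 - 15853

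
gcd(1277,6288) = 1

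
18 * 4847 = 87246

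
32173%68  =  9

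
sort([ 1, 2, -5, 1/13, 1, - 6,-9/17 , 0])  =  [ - 6,-5, - 9/17,0, 1/13 , 1,1, 2]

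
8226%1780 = 1106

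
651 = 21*31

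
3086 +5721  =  8807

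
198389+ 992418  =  1190807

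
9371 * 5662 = 53058602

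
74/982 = 37/491 = 0.08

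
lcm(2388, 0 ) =0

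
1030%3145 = 1030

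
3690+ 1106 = 4796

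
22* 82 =1804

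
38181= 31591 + 6590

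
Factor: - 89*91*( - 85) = 688415=5^1*7^1*13^1*17^1*89^1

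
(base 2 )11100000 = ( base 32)70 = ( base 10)224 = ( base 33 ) 6q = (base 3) 22022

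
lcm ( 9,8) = 72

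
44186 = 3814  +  40372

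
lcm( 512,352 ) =5632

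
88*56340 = 4957920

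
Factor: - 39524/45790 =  -2^1*5^ ( - 1)*19^( - 1)*41^1= - 82/95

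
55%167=55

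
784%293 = 198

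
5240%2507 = 226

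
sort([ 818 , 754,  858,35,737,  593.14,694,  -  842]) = [-842,35,593.14,  694, 737,754,818,858]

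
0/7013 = 0 = 0.00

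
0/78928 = 0  =  0.00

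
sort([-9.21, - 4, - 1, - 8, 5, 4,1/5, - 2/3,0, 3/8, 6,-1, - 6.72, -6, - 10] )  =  [ - 10, - 9.21,  -  8, - 6.72, -6, - 4,-1, - 1, - 2/3,  0,1/5, 3/8,4,  5,6] 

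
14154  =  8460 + 5694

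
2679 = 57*47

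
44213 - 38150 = 6063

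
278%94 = 90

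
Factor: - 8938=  - 2^1*41^1*109^1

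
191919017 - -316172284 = 508091301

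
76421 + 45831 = 122252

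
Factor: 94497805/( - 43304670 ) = - 18899561/8660934  =  - 2^ (  -  1)*3^( - 2)* 29^1 * 67^1*71^1*131^ ( - 1) *137^1*3673^( - 1 )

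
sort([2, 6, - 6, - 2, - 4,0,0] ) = [ - 6, - 4,-2,0, 0,2,6 ]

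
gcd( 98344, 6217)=1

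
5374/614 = 8 + 231/307  =  8.75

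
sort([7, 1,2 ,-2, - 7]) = [-7,- 2, 1,2, 7 ] 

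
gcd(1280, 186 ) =2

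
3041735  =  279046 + 2762689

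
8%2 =0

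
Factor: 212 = 2^2*53^1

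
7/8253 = 1/1179 = 0.00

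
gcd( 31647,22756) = 1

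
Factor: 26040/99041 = 2^3*3^1*5^1*7^1*31^1* 99041^( - 1 ) 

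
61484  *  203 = 12481252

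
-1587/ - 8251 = 1587/8251 = 0.19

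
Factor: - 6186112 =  - 2^7*31^1*1559^1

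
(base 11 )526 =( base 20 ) 1bd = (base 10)633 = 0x279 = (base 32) JP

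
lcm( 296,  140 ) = 10360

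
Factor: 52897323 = 3^1 * 17632441^1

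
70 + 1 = 71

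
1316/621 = 1316/621 = 2.12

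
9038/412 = 4519/206  =  21.94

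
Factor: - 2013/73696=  - 2^( - 5)*3^1*7^( - 2 )*11^1*47^( - 1)*61^1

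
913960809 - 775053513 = 138907296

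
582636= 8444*69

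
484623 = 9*53847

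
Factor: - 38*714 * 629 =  - 17066028 =- 2^2*3^1*7^1 *17^2*19^1*37^1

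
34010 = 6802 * 5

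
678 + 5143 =5821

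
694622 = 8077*86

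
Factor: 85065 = 3^1*5^1 *53^1*107^1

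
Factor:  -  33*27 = -3^4*11^1 = -  891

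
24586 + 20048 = 44634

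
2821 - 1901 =920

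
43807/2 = 21903  +  1/2 = 21903.50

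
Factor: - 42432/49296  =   - 68/79 = - 2^2 *17^1 * 79^( - 1 ) 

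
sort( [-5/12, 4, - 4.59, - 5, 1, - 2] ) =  [ - 5, - 4.59,  -  2, -5/12,1,  4] 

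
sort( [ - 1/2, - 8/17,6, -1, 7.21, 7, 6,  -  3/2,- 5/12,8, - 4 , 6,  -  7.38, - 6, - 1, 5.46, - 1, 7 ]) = [ - 7.38,  -  6, - 4, - 3/2,- 1, - 1, - 1,-1/2, - 8/17, -5/12, 5.46,6,6,6,7,7, 7.21, 8 ] 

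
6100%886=784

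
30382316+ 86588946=116971262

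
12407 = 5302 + 7105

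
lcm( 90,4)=180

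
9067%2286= 2209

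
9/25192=9/25192 = 0.00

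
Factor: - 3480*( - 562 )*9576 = 2^7*3^3*5^1 * 7^1*19^1*29^1*281^1 = 18728357760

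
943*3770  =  3555110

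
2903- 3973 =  - 1070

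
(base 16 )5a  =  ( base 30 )30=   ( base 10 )90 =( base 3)10100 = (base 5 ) 330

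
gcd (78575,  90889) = 1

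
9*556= 5004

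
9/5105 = 9/5105 = 0.00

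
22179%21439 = 740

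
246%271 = 246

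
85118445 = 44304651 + 40813794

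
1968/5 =393  +  3/5 = 393.60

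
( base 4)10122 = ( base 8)432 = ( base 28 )A2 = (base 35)82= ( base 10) 282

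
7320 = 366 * 20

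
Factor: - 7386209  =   - 7386209^1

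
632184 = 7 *90312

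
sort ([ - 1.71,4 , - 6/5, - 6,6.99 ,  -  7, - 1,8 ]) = [ - 7, - 6,  -  1.71, - 6/5, - 1, 4,6.99,8] 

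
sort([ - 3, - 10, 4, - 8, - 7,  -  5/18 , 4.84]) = [ - 10, - 8, - 7, - 3, - 5/18, 4, 4.84 ]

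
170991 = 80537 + 90454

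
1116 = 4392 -3276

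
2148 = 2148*1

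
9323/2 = 4661 +1/2 = 4661.50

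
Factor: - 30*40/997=- 1200/997=-2^4 * 3^1*5^2*997^(  -  1 )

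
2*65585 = 131170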